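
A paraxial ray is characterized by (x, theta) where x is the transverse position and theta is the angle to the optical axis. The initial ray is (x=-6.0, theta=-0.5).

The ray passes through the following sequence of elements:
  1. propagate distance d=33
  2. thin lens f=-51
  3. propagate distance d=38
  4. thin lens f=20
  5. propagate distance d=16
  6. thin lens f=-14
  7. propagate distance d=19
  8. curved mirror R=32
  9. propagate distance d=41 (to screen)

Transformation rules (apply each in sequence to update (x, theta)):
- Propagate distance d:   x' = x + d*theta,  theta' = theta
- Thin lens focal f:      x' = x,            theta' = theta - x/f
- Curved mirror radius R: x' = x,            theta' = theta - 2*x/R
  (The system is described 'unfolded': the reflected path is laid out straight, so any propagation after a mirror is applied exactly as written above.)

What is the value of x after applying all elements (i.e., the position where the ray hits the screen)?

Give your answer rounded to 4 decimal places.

Answer: 42.4620

Derivation:
Initial: x=-6.0000 theta=-0.5000
After 1 (propagate distance d=33): x=-22.5000 theta=-0.5000
After 2 (thin lens f=-51): x=-22.5000 theta=-16/17 (≈-0.9412)
After 3 (propagate distance d=38): x=-1981/34 (≈-58.2647) theta=-16/17 (≈-0.9412)
After 4 (thin lens f=20): x=-1981/34 (≈-58.2647) theta=1341/680 (≈1.9721)
After 5 (propagate distance d=16): x=-4541/170 (≈-26.7118) theta=1341/680 (≈1.9721)
After 6 (thin lens f=-14): x=-4541/170 (≈-26.7118) theta=61/952 (≈0.0641)
After 7 (propagate distance d=19): x=-121353/4760 (≈-25.4943) theta=61/952 (≈0.0641)
After 8 (curved mirror R=32): x=-121353/4760 (≈-25.4943) theta=126233/76160 (≈1.6575)
After 9 (propagate distance d=41 (to screen)): x=646781/15232 (≈42.4620) theta=126233/76160 (≈1.6575)
Rounded to 4 decimal places: x = 42.4620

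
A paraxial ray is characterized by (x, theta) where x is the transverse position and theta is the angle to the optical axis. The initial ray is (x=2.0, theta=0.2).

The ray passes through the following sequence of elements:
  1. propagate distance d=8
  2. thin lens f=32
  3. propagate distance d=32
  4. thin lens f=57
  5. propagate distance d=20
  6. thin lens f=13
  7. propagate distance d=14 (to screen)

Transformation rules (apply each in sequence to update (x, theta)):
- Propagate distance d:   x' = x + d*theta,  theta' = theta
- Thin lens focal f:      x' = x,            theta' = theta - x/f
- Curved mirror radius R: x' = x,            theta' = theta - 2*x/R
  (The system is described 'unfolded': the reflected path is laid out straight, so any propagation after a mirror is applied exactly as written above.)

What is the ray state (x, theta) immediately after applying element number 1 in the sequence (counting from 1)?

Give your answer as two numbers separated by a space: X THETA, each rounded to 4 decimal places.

Answer: 3.6000 0.2000

Derivation:
Initial: x=2.0000 theta=0.2000
After 1 (propagate distance d=8): x=3.6000 theta=0.2000
Rounded to 4 decimal places: x = 3.6000, theta = 0.2000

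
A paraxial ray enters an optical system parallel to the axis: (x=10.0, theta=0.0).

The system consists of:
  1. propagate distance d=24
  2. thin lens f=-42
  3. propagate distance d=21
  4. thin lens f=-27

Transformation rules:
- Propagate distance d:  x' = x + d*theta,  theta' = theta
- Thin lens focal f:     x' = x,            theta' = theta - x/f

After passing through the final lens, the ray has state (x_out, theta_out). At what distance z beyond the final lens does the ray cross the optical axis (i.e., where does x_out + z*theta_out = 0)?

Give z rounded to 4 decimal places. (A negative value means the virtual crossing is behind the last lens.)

Answer: -18.9000

Derivation:
Initial: x=10.0000 theta=0.0000
After 1 (propagate distance d=24): x=10.0000 theta=0.0000
After 2 (thin lens f=-42): x=10.0000 theta=5/21 (≈0.2381)
After 3 (propagate distance d=21): x=15.0000 theta=5/21 (≈0.2381)
After 4 (thin lens f=-27): x=15.0000 theta=50/63 (≈0.7937)
z_focus = -x_out/theta_out = -(15.0000)/(50/63) = -18.9000
Rounded to 4 decimal places: z = -18.9000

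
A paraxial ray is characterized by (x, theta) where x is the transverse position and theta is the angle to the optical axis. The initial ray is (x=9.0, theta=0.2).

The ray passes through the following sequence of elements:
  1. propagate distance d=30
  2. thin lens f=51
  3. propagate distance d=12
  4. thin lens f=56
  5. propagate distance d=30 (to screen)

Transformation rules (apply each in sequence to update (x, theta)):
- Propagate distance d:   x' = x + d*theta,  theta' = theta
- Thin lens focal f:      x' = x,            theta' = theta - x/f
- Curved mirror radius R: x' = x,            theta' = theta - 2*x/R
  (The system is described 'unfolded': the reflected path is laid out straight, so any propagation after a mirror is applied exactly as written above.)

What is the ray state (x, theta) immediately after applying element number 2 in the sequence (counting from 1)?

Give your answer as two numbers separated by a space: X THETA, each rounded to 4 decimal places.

Answer: 15.0000 -0.0941

Derivation:
Initial: x=9.0000 theta=0.2000
After 1 (propagate distance d=30): x=15.0000 theta=0.2000
After 2 (thin lens f=51): x=15.0000 theta=-8/85 (≈-0.0941)
Rounded to 4 decimal places: x = 15.0000, theta = -0.0941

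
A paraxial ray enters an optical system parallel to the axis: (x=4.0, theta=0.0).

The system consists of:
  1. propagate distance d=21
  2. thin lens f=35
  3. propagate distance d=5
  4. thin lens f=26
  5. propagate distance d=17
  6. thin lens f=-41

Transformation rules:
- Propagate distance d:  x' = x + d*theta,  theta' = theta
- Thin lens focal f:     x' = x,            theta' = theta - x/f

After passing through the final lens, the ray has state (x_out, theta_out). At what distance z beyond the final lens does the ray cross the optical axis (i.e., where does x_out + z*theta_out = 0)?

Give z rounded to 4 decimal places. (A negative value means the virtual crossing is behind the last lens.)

Answer: -2.8574

Derivation:
Initial: x=4.0000 theta=0.0000
After 1 (propagate distance d=21): x=4.0000 theta=0.0000
After 2 (thin lens f=35): x=4.0000 theta=-4/35 (≈-0.1143)
After 3 (propagate distance d=5): x=24/7 (≈3.4286) theta=-4/35 (≈-0.1143)
After 4 (thin lens f=26): x=24/7 (≈3.4286) theta=-16/65 (≈-0.2462)
After 5 (propagate distance d=17): x=-344/455 (≈-0.7560) theta=-16/65 (≈-0.2462)
After 6 (thin lens f=-41): x=-344/455 (≈-0.7560) theta=-4936/18655 (≈-0.2646)
z_focus = -x_out/theta_out = -(-344/455)/(-4936/18655) = -1763/617 ≈ -2.8574
Rounded to 4 decimal places: z = -2.8574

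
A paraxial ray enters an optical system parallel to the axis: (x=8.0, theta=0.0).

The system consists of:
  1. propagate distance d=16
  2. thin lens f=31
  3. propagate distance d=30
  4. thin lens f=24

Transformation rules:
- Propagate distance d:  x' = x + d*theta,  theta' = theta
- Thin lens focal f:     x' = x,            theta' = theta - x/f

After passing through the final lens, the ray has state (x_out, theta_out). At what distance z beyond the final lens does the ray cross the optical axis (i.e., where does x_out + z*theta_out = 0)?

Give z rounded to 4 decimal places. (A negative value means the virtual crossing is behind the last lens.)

Answer: 0.9600

Derivation:
Initial: x=8.0000 theta=0.0000
After 1 (propagate distance d=16): x=8.0000 theta=0.0000
After 2 (thin lens f=31): x=8.0000 theta=-8/31 (≈-0.2581)
After 3 (propagate distance d=30): x=8/31 (≈0.2581) theta=-8/31 (≈-0.2581)
After 4 (thin lens f=24): x=8/31 (≈0.2581) theta=-25/93 (≈-0.2688)
z_focus = -x_out/theta_out = -(8/31)/(-25/93) = 0.9600
Rounded to 4 decimal places: z = 0.9600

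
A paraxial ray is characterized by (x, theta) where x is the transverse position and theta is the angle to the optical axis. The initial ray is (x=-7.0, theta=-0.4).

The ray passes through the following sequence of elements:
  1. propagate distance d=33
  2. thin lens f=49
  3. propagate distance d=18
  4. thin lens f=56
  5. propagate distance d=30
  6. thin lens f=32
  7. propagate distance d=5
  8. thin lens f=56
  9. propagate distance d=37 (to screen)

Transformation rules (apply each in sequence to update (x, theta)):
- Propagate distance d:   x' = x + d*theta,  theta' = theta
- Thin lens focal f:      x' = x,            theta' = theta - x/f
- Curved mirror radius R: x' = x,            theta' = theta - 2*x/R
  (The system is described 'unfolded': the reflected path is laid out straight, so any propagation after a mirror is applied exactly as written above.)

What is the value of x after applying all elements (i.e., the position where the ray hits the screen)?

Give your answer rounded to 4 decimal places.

Initial: x=-7.0000 theta=-0.4000
After 1 (propagate distance d=33): x=-20.2000 theta=-0.4000
After 2 (thin lens f=49): x=-20.2000 theta=3/245 (≈0.0122)
After 3 (propagate distance d=18): x=-979/49 (≈-19.9796) theta=3/245 (≈0.0122)
After 4 (thin lens f=56): x=-979/49 (≈-19.9796) theta=5063/13720 (≈0.3690)
After 5 (propagate distance d=30): x=-12223/1372 (≈-8.9089) theta=5063/13720 (≈0.3690)
After 6 (thin lens f=32): x=-12223/1372 (≈-8.9089) theta=142123/219520 (≈0.6474)
After 7 (propagate distance d=5): x=-249013/43904 (≈-5.6718) theta=142123/219520 (≈0.6474)
After 8 (thin lens f=56): x=-249013/43904 (≈-5.6718) theta=9203953/12293120 (≈0.7487)
After 9 (propagate distance d=37 (to screen)): x=270822621/12293120 (≈22.0304) theta=9203953/12293120 (≈0.7487)
Rounded to 4 decimal places: x = 22.0304

Answer: 22.0304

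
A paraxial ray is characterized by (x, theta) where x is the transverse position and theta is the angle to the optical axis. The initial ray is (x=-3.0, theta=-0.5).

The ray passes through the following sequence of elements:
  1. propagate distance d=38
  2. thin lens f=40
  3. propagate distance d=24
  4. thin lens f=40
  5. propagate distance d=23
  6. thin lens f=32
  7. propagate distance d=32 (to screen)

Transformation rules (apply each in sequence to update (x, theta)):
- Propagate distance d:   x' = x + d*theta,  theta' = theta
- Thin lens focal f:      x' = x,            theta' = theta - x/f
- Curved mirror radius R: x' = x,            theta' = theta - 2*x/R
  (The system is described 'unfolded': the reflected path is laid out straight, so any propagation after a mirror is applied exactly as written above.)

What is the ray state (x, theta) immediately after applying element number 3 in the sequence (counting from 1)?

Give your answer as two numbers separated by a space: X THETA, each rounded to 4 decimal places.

Initial: x=-3.0000 theta=-0.5000
After 1 (propagate distance d=38): x=-22.0000 theta=-0.5000
After 2 (thin lens f=40): x=-22.0000 theta=0.0500
After 3 (propagate distance d=24): x=-20.8000 theta=0.0500
Rounded to 4 decimal places: x = -20.8000, theta = 0.0500

Answer: -20.8000 0.0500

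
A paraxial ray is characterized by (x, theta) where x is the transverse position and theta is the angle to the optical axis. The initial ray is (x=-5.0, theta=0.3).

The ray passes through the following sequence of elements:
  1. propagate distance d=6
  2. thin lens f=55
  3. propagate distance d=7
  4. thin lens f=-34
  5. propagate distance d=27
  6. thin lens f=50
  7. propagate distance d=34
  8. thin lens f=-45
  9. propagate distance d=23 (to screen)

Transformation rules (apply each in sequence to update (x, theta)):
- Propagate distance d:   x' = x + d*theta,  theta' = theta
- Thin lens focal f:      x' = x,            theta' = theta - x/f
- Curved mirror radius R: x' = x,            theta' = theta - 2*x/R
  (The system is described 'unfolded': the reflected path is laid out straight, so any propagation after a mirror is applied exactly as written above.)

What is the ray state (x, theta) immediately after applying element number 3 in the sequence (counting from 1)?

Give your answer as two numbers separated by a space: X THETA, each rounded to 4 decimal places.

Answer: -0.6927 0.3582

Derivation:
Initial: x=-5.0000 theta=0.3000
After 1 (propagate distance d=6): x=-3.2000 theta=0.3000
After 2 (thin lens f=55): x=-3.2000 theta=197/550 (≈0.3582)
After 3 (propagate distance d=7): x=-381/550 (≈-0.6927) theta=197/550 (≈0.3582)
Rounded to 4 decimal places: x = -0.6927, theta = 0.3582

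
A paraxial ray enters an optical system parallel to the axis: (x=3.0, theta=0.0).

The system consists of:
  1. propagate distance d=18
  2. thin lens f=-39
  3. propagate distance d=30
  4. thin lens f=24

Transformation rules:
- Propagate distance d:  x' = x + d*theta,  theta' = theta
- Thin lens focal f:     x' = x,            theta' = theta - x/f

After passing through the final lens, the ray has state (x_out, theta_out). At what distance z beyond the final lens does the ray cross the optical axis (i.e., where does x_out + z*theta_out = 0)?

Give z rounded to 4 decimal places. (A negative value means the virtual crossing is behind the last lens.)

Answer: 36.8000

Derivation:
Initial: x=3.0000 theta=0.0000
After 1 (propagate distance d=18): x=3.0000 theta=0.0000
After 2 (thin lens f=-39): x=3.0000 theta=1/13 (≈0.0769)
After 3 (propagate distance d=30): x=69/13 (≈5.3077) theta=1/13 (≈0.0769)
After 4 (thin lens f=24): x=69/13 (≈5.3077) theta=-15/104 (≈-0.1442)
z_focus = -x_out/theta_out = -(69/13)/(-15/104) = 36.8000
Rounded to 4 decimal places: z = 36.8000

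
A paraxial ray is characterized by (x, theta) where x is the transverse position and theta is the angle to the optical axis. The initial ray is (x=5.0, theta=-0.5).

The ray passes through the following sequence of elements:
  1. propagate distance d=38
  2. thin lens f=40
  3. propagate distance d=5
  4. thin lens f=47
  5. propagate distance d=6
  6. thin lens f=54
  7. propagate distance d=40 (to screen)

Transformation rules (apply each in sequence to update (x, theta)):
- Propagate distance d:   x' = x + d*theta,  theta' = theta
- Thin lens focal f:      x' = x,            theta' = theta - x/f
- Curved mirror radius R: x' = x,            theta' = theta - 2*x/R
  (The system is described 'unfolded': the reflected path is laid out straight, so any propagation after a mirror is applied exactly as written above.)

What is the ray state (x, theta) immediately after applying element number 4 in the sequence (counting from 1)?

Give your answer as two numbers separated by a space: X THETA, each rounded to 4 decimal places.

Initial: x=5.0000 theta=-0.5000
After 1 (propagate distance d=38): x=-14.0000 theta=-0.5000
After 2 (thin lens f=40): x=-14.0000 theta=-0.1500
After 3 (propagate distance d=5): x=-14.7500 theta=-0.1500
After 4 (thin lens f=47): x=-14.7500 theta=77/470 (≈0.1638)
Rounded to 4 decimal places: x = -14.7500, theta = 0.1638

Answer: -14.7500 0.1638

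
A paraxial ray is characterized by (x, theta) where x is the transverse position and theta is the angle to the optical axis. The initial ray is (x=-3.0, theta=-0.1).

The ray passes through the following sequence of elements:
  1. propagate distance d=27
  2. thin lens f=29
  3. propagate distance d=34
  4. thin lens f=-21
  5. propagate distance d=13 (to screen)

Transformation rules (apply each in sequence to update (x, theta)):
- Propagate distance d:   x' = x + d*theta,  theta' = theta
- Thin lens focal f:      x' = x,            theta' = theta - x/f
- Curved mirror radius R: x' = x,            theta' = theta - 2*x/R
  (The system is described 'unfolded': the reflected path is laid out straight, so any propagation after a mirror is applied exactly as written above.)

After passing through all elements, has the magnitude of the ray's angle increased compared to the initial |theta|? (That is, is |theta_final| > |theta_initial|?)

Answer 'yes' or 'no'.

Answer: no

Derivation:
Initial: x=-3.0000 theta=-0.1000
After 1 (propagate distance d=27): x=-5.7000 theta=-0.1000
After 2 (thin lens f=29): x=-5.7000 theta=14/145 (≈0.0966)
After 3 (propagate distance d=34): x=-701/290 (≈-2.4172) theta=14/145 (≈0.0966)
After 4 (thin lens f=-21): x=-701/290 (≈-2.4172) theta=-113/6090 (≈-0.0186)
After 5 (propagate distance d=13 (to screen)): x=-1619/609 (≈-2.6585) theta=-113/6090 (≈-0.0186)
|theta_initial|=0.1000 |theta_final|=113/6090 (≈0.0186) -> not increased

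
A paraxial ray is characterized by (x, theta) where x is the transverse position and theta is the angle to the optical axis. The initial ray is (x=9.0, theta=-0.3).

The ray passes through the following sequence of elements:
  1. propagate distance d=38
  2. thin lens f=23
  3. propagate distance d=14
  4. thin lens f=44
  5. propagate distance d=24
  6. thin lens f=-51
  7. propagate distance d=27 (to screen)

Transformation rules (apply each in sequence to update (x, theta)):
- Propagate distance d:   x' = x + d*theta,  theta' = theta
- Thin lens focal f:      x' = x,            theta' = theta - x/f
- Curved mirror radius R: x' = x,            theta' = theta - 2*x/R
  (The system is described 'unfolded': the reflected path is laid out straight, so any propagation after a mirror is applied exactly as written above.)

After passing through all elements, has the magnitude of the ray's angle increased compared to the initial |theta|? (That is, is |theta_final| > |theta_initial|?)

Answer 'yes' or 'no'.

Initial: x=9.0000 theta=-0.3000
After 1 (propagate distance d=38): x=-2.4000 theta=-0.3000
After 2 (thin lens f=23): x=-2.4000 theta=-9/46 (≈-0.1957)
After 3 (propagate distance d=14): x=-591/115 (≈-5.1391) theta=-9/46 (≈-0.1957)
After 4 (thin lens f=44): x=-591/115 (≈-5.1391) theta=-399/5060 (≈-0.0789)
After 5 (propagate distance d=24): x=-1779/253 (≈-7.0316) theta=-399/5060 (≈-0.0789)
After 6 (thin lens f=-51): x=-1779/253 (≈-7.0316) theta=-18643/86020 (≈-0.2167)
After 7 (propagate distance d=27 (to screen)): x=-1108221/86020 (≈-12.8833) theta=-18643/86020 (≈-0.2167)
|theta_initial|=0.3000 |theta_final|=18643/86020 (≈0.2167) -> not increased

Answer: no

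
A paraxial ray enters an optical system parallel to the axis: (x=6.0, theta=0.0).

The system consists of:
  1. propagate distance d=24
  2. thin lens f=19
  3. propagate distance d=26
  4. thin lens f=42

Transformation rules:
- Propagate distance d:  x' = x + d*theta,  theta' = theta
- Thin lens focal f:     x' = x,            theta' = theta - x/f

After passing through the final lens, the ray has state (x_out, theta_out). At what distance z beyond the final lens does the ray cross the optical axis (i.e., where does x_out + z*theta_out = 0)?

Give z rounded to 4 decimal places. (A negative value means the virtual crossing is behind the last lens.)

Answer: -8.4000

Derivation:
Initial: x=6.0000 theta=0.0000
After 1 (propagate distance d=24): x=6.0000 theta=0.0000
After 2 (thin lens f=19): x=6.0000 theta=-6/19 (≈-0.3158)
After 3 (propagate distance d=26): x=-42/19 (≈-2.2105) theta=-6/19 (≈-0.3158)
After 4 (thin lens f=42): x=-42/19 (≈-2.2105) theta=-5/19 (≈-0.2632)
z_focus = -x_out/theta_out = -(-42/19)/(-5/19) = -8.4000
Rounded to 4 decimal places: z = -8.4000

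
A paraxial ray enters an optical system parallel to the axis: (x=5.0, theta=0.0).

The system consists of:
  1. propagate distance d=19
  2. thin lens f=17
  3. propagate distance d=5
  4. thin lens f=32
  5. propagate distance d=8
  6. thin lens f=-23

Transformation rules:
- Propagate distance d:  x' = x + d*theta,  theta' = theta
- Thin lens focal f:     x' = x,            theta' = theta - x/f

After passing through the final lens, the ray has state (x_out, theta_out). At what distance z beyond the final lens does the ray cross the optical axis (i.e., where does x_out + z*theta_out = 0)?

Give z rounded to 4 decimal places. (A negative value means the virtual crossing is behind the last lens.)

Initial: x=5.0000 theta=0.0000
After 1 (propagate distance d=19): x=5.0000 theta=0.0000
After 2 (thin lens f=17): x=5.0000 theta=-5/17 (≈-0.2941)
After 3 (propagate distance d=5): x=60/17 (≈3.5294) theta=-5/17 (≈-0.2941)
After 4 (thin lens f=32): x=60/17 (≈3.5294) theta=-55/136 (≈-0.4044)
After 5 (propagate distance d=8): x=5/17 (≈0.2941) theta=-55/136 (≈-0.4044)
After 6 (thin lens f=-23): x=5/17 (≈0.2941) theta=-1225/3128 (≈-0.3916)
z_focus = -x_out/theta_out = -(5/17)/(-1225/3128) = 184/245 ≈ 0.7510
Rounded to 4 decimal places: z = 0.7510

Answer: 0.7510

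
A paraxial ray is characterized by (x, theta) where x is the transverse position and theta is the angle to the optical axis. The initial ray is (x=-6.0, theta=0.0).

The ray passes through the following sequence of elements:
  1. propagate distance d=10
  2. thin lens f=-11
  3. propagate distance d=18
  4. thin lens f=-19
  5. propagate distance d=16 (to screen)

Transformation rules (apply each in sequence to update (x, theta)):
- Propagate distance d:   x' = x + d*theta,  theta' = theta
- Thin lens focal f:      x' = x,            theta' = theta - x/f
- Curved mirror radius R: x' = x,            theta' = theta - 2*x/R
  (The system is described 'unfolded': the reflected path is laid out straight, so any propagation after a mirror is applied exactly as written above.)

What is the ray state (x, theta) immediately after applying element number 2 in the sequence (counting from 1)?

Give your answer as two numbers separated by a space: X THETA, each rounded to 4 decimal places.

Initial: x=-6.0000 theta=0.0000
After 1 (propagate distance d=10): x=-6.0000 theta=0.0000
After 2 (thin lens f=-11): x=-6.0000 theta=-6/11 (≈-0.5455)
Rounded to 4 decimal places: x = -6.0000, theta = -0.5455

Answer: -6.0000 -0.5455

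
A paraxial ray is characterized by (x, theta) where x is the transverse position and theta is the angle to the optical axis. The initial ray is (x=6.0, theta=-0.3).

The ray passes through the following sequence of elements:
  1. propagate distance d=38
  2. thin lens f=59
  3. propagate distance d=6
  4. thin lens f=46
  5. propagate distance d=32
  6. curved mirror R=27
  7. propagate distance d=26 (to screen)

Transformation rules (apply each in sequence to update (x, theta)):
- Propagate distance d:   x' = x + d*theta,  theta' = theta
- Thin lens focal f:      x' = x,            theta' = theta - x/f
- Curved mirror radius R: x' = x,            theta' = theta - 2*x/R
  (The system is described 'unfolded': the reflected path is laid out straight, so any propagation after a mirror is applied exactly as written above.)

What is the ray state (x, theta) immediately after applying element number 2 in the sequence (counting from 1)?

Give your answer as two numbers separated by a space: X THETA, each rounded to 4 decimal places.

Initial: x=6.0000 theta=-0.3000
After 1 (propagate distance d=38): x=-5.4000 theta=-0.3000
After 2 (thin lens f=59): x=-5.4000 theta=-123/590 (≈-0.2085)
Rounded to 4 decimal places: x = -5.4000, theta = -0.2085

Answer: -5.4000 -0.2085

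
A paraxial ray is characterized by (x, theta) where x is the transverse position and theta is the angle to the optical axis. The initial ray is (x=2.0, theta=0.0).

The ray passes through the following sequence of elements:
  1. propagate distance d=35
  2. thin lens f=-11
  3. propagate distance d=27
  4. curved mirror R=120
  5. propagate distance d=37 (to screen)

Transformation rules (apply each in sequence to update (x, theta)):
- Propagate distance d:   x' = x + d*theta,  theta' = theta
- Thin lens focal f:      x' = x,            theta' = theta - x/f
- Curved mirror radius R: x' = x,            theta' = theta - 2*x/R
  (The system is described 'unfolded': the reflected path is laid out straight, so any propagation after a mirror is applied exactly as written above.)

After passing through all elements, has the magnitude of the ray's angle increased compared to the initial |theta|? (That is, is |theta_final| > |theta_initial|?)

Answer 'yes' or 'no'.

Initial: x=2.0000 theta=0.0000
After 1 (propagate distance d=35): x=2.0000 theta=0.0000
After 2 (thin lens f=-11): x=2.0000 theta=2/11 (≈0.1818)
After 3 (propagate distance d=27): x=76/11 (≈6.9091) theta=2/11 (≈0.1818)
After 4 (curved mirror R=120): x=76/11 (≈6.9091) theta=1/15 (≈0.0667)
After 5 (propagate distance d=37 (to screen)): x=1547/165 (≈9.3758) theta=1/15 (≈0.0667)
|theta_initial|=0.0000 |theta_final|=1/15 (≈0.0667) -> increased

Answer: yes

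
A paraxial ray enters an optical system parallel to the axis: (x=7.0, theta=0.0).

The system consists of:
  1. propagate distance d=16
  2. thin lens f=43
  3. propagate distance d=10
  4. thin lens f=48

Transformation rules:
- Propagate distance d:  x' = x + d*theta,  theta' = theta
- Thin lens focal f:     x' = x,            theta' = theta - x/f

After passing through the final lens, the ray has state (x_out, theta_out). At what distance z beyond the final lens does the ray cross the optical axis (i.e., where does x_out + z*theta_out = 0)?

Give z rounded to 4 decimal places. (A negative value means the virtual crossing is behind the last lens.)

Initial: x=7.0000 theta=0.0000
After 1 (propagate distance d=16): x=7.0000 theta=0.0000
After 2 (thin lens f=43): x=7.0000 theta=-7/43 (≈-0.1628)
After 3 (propagate distance d=10): x=231/43 (≈5.3721) theta=-7/43 (≈-0.1628)
After 4 (thin lens f=48): x=231/43 (≈5.3721) theta=-189/688 (≈-0.2747)
z_focus = -x_out/theta_out = -(231/43)/(-189/688) = 176/9 ≈ 19.5556
Rounded to 4 decimal places: z = 19.5556

Answer: 19.5556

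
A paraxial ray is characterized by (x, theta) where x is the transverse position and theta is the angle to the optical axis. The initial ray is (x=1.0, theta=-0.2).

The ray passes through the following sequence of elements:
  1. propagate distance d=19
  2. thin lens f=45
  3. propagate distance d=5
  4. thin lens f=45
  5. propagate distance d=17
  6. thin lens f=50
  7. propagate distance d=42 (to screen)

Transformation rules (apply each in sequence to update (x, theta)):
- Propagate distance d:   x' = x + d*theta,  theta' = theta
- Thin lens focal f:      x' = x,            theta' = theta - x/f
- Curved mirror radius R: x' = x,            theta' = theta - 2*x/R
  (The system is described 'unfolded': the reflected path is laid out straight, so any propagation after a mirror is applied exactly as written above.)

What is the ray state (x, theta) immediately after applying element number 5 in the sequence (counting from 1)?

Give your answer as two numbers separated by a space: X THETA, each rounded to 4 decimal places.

Initial: x=1.0000 theta=-0.2000
After 1 (propagate distance d=19): x=-2.8000 theta=-0.2000
After 2 (thin lens f=45): x=-2.8000 theta=-31/225 (≈-0.1378)
After 3 (propagate distance d=5): x=-157/45 (≈-3.4889) theta=-31/225 (≈-0.1378)
After 4 (thin lens f=45): x=-157/45 (≈-3.4889) theta=-122/2025 (≈-0.0602)
After 5 (propagate distance d=17): x=-9139/2025 (≈-4.5131) theta=-122/2025 (≈-0.0602)
Rounded to 4 decimal places: x = -4.5131, theta = -0.0602

Answer: -4.5131 -0.0602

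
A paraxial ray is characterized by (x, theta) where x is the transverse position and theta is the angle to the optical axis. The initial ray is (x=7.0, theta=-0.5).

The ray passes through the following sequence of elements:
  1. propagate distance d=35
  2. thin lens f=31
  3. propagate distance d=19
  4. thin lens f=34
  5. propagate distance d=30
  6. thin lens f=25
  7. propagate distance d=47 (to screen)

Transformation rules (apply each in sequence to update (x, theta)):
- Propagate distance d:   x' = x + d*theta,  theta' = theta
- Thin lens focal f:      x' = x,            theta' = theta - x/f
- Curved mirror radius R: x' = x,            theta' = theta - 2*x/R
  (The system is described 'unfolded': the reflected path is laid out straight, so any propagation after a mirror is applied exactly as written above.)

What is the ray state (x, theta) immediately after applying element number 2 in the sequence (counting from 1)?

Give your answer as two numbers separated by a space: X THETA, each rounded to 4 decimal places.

Initial: x=7.0000 theta=-0.5000
After 1 (propagate distance d=35): x=-10.5000 theta=-0.5000
After 2 (thin lens f=31): x=-10.5000 theta=-5/31 (≈-0.1613)
Rounded to 4 decimal places: x = -10.5000, theta = -0.1613

Answer: -10.5000 -0.1613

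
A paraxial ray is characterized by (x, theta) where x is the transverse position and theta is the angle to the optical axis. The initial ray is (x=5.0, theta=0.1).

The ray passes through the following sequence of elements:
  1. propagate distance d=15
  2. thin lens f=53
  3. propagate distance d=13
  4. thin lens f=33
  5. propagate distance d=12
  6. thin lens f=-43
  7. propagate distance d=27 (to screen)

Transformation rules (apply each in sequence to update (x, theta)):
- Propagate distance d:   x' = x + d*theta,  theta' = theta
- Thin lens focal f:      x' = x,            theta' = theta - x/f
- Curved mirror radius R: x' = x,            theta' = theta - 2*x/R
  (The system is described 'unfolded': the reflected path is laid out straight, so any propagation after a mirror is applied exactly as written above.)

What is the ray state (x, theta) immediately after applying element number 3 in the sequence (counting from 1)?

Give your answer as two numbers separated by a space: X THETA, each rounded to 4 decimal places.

Answer: 6.2057 -0.0226

Derivation:
Initial: x=5.0000 theta=0.1000
After 1 (propagate distance d=15): x=6.5000 theta=0.1000
After 2 (thin lens f=53): x=6.5000 theta=-6/265 (≈-0.0226)
After 3 (propagate distance d=13): x=3289/530 (≈6.2057) theta=-6/265 (≈-0.0226)
Rounded to 4 decimal places: x = 6.2057, theta = -0.0226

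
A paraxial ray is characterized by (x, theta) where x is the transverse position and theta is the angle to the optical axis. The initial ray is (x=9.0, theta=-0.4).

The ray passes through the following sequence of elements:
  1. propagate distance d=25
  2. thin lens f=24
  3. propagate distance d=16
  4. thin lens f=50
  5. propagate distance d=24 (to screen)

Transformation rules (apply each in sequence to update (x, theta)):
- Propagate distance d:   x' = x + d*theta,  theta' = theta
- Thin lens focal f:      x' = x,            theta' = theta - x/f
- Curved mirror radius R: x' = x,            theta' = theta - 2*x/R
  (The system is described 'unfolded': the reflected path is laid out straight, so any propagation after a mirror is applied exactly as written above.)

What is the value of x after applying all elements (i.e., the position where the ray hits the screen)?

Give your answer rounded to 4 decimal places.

Initial: x=9.0000 theta=-0.4000
After 1 (propagate distance d=25): x=-1.0000 theta=-0.4000
After 2 (thin lens f=24): x=-1.0000 theta=-43/120 (≈-0.3583)
After 3 (propagate distance d=16): x=-101/15 (≈-6.7333) theta=-43/120 (≈-0.3583)
After 4 (thin lens f=50): x=-101/15 (≈-6.7333) theta=-671/3000 (≈-0.2237)
After 5 (propagate distance d=24 (to screen)): x=-4538/375 (≈-12.1013) theta=-671/3000 (≈-0.2237)
Rounded to 4 decimal places: x = -12.1013

Answer: -12.1013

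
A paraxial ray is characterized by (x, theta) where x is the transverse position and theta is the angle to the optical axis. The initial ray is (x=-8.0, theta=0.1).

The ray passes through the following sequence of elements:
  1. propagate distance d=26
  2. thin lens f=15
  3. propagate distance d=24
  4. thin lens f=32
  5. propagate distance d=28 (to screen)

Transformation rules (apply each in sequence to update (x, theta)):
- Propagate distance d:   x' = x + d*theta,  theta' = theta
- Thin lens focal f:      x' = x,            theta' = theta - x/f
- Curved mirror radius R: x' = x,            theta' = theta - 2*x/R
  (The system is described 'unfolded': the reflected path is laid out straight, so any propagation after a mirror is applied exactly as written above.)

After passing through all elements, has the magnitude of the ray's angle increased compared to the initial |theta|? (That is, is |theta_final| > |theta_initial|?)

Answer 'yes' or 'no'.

Initial: x=-8.0000 theta=0.1000
After 1 (propagate distance d=26): x=-5.4000 theta=0.1000
After 2 (thin lens f=15): x=-5.4000 theta=0.4600
After 3 (propagate distance d=24): x=5.6400 theta=0.4600
After 4 (thin lens f=32): x=5.6400 theta=227/800 (≈0.2838)
After 5 (propagate distance d=28 (to screen)): x=13.5850 theta=227/800 (≈0.2838)
|theta_initial|=0.1000 |theta_final|=227/800 (≈0.2838) -> increased

Answer: yes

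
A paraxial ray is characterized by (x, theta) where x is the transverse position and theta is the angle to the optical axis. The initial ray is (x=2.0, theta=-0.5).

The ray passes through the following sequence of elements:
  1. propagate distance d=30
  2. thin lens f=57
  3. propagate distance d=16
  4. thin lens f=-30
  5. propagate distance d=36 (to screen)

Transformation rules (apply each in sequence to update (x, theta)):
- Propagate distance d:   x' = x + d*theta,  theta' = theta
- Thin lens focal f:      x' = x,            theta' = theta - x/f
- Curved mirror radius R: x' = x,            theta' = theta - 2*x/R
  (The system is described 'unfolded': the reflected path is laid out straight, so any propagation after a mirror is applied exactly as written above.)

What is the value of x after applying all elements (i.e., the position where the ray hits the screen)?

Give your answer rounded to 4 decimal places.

Answer: -47.9614

Derivation:
Initial: x=2.0000 theta=-0.5000
After 1 (propagate distance d=30): x=-13.0000 theta=-0.5000
After 2 (thin lens f=57): x=-13.0000 theta=-31/114 (≈-0.2719)
After 3 (propagate distance d=16): x=-989/57 (≈-17.3509) theta=-31/114 (≈-0.2719)
After 4 (thin lens f=-30): x=-989/57 (≈-17.3509) theta=-727/855 (≈-0.8503)
After 5 (propagate distance d=36 (to screen)): x=-13669/285 (≈-47.9614) theta=-727/855 (≈-0.8503)
Rounded to 4 decimal places: x = -47.9614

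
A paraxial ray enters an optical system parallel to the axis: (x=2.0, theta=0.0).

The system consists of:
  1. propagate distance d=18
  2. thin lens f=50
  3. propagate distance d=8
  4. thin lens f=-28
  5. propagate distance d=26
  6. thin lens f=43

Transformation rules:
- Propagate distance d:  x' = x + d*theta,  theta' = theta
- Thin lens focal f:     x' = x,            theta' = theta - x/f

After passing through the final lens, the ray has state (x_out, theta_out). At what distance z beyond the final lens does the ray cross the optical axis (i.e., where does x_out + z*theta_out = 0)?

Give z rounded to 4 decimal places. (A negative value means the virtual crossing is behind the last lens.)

Answer: 70.5970

Derivation:
Initial: x=2.0000 theta=0.0000
After 1 (propagate distance d=18): x=2.0000 theta=0.0000
After 2 (thin lens f=50): x=2.0000 theta=-0.0400
After 3 (propagate distance d=8): x=1.6800 theta=-0.0400
After 4 (thin lens f=-28): x=1.6800 theta=0.0200
After 5 (propagate distance d=26): x=2.2000 theta=0.0200
After 6 (thin lens f=43): x=2.2000 theta=-67/2150 (≈-0.0312)
z_focus = -x_out/theta_out = -(2.2000)/(-67/2150) = 4730/67 ≈ 70.5970
Rounded to 4 decimal places: z = 70.5970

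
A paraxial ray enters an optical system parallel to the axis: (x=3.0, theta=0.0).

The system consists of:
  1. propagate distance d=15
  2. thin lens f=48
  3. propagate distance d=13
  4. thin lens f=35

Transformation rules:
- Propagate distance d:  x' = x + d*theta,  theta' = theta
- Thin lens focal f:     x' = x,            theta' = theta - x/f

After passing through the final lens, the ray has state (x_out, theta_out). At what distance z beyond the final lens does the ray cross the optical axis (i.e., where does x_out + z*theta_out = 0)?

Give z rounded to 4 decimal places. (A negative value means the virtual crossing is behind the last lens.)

Initial: x=3.0000 theta=0.0000
After 1 (propagate distance d=15): x=3.0000 theta=0.0000
After 2 (thin lens f=48): x=3.0000 theta=-0.0625
After 3 (propagate distance d=13): x=2.1875 theta=-0.0625
After 4 (thin lens f=35): x=2.1875 theta=-0.1250
z_focus = -x_out/theta_out = -(2.1875)/(-0.1250) = 17.5000
Rounded to 4 decimal places: z = 17.5000

Answer: 17.5000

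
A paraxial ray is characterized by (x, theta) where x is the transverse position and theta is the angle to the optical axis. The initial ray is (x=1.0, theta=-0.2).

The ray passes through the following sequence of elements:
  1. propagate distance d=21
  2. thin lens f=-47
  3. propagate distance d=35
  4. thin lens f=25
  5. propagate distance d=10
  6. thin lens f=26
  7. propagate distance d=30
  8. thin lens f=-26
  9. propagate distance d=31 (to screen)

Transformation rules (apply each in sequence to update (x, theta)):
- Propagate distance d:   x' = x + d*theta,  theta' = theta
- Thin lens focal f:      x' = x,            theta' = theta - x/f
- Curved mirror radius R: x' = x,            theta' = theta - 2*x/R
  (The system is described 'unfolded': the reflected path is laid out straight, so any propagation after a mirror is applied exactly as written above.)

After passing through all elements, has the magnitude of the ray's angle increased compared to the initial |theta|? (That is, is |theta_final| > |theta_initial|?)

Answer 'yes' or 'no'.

Initial: x=1.0000 theta=-0.2000
After 1 (propagate distance d=21): x=-3.2000 theta=-0.2000
After 2 (thin lens f=-47): x=-3.2000 theta=-63/235 (≈-0.2681)
After 3 (propagate distance d=35): x=-2957/235 (≈-12.5830) theta=-63/235 (≈-0.2681)
After 4 (thin lens f=25): x=-2957/235 (≈-12.5830) theta=1382/5875 (≈0.2352)
After 5 (propagate distance d=10): x=-12021/1175 (≈-10.2306) theta=1382/5875 (≈0.2352)
After 6 (thin lens f=26): x=-12021/1175 (≈-10.2306) theta=96037/152750 (≈0.6287)
After 7 (propagate distance d=30): x=131838/15275 (≈8.6310) theta=96037/152750 (≈0.6287)
After 8 (thin lens f=-26): x=131838/15275 (≈8.6310) theta=1907671/1985750 (≈0.9607)
After 9 (propagate distance d=31 (to screen)): x=76276741/1985750 (≈38.4121) theta=1907671/1985750 (≈0.9607)
|theta_initial|=0.2000 |theta_final|=1907671/1985750 (≈0.9607) -> increased

Answer: yes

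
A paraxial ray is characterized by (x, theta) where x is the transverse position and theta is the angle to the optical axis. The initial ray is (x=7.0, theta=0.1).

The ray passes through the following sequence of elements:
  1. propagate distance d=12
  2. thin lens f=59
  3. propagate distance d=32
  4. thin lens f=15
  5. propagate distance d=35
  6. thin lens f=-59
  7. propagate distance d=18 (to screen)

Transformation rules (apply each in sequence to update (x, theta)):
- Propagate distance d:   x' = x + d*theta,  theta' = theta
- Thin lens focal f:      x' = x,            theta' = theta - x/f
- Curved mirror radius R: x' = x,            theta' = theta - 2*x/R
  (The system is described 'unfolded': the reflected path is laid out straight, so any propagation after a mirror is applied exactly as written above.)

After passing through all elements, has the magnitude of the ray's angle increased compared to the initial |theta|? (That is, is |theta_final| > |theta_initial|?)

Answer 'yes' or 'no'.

Initial: x=7.0000 theta=0.1000
After 1 (propagate distance d=12): x=8.2000 theta=0.1000
After 2 (thin lens f=59): x=8.2000 theta=-23/590 (≈-0.0390)
After 3 (propagate distance d=32): x=2051/295 (≈6.9525) theta=-23/590 (≈-0.0390)
After 4 (thin lens f=15): x=2051/295 (≈6.9525) theta=-4447/8850 (≈-0.5025)
After 5 (propagate distance d=35): x=-18823/1770 (≈-10.6345) theta=-4447/8850 (≈-0.5025)
After 6 (thin lens f=-59): x=-18823/1770 (≈-10.6345) theta=-178244/261075 (≈-0.6827)
After 7 (propagate distance d=18 (to screen)): x=-11969569/522150 (≈-22.9236) theta=-178244/261075 (≈-0.6827)
|theta_initial|=0.1000 |theta_final|=178244/261075 (≈0.6827) -> increased

Answer: yes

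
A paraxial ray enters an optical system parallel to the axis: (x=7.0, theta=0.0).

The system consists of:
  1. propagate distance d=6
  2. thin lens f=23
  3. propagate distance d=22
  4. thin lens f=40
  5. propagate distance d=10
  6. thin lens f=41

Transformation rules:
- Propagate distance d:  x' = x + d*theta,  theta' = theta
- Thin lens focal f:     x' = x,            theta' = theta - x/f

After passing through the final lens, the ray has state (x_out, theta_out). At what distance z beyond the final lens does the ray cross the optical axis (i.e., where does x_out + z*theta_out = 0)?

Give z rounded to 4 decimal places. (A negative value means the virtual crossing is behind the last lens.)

Answer: -11.5713

Derivation:
Initial: x=7.0000 theta=0.0000
After 1 (propagate distance d=6): x=7.0000 theta=0.0000
After 2 (thin lens f=23): x=7.0000 theta=-7/23 (≈-0.3043)
After 3 (propagate distance d=22): x=7/23 (≈0.3043) theta=-7/23 (≈-0.3043)
After 4 (thin lens f=40): x=7/23 (≈0.3043) theta=-287/920 (≈-0.3120)
After 5 (propagate distance d=10): x=-259/92 (≈-2.8152) theta=-287/920 (≈-0.3120)
After 6 (thin lens f=41): x=-259/92 (≈-2.8152) theta=-399/1640 (≈-0.2433)
z_focus = -x_out/theta_out = -(-259/92)/(-399/1640) = -15170/1311 ≈ -11.5713
Rounded to 4 decimal places: z = -11.5713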